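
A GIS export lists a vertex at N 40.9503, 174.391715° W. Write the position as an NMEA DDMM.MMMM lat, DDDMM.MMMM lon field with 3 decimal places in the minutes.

4057.018,N / 17423.503,W

Latitude: minutes = (40.950300 − 40) × 60 = 57.01800
Lon: 174° + 0.391715 × 60 = 174° 23.50290′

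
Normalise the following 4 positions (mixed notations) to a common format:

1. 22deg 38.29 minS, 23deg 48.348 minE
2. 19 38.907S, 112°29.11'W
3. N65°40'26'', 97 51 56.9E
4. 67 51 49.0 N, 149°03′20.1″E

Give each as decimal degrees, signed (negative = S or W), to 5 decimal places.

Point 1:
  φ: 38.29′ = 0.638167°; total 22.638167
  hemisphere S, so the sign is −
  Longitude: 48.348′ = 0.805800°; total 23.805800
  E ⇒ keep positive
Point 2:
  Latitude: 19 + 38.907/60 = 19.648450
  S → negative
  λ: 29.11′ = 0.485167°; total 112.485167
  W ⇒ negate
Point 3:
  φ: 40′ + 26″ = 40.43333′; 65 + 40.43333/60 = 65.673889
  N → positive
  λ: 97° + 51/60 + 56.9/3600 = 97 + 0.850000 + 0.015806 = 97.865806
  E ⇒ keep positive
Point 4:
  Lat: 67 + 51/60 + 49/3600 = 67.863611
  N → positive
  Lon: 149° + 3/60 + 20.1/3600 = 149 + 0.050000 + 0.005583 = 149.055583
  E ⇒ keep positive

1. -22.63817, 23.80580
2. -19.64845, -112.48517
3. 65.67389, 97.86581
4. 67.86361, 149.05558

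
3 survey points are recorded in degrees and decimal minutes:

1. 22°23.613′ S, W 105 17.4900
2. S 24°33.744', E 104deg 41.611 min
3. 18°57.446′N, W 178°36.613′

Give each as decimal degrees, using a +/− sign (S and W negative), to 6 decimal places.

1. -22.393550, -105.291500
2. -24.562400, 104.693517
3. 18.957433, -178.610217

Point 1:
  Latitude: 22 + 23.613/60 = 22.3935500
  S ⇒ negate
  λ: 105 + 17.49/60 = 105.2915000
  W → negative
Point 2:
  φ: 33.744′ = 0.562400°; total 24.5624000
  S → negative
  λ: 104 + 41.611/60 = 104.6935167
  E → positive
Point 3:
  φ: 57.446′ = 0.957433°; total 18.9574333
  N ⇒ keep positive
  Lon: 36.613′ = 0.610217°; total 178.6102167
  W ⇒ negate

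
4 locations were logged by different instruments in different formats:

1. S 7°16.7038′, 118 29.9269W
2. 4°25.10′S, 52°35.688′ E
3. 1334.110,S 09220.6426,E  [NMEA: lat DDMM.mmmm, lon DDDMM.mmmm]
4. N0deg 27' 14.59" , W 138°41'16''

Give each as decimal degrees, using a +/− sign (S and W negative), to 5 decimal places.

1. -7.27840, -118.49878
2. -4.41833, 52.59480
3. -13.56850, 92.34404
4. 0.45405, -138.68778

Point 1:
  φ: 7 + 16.7038/60 = 7.278397
  S ⇒ negate
  Lon: 118 + 29.9269/60 = 118.498782
  W ⇒ negate
Point 2:
  φ: 25.1′ = 0.418333°; total 4.418333
  hemisphere S, so the sign is −
  λ: 52 + 35.688/60 = 52.594800
  E → positive
Point 3:
  Latitude: degrees = first 2 digits = 13, minutes = 34.11; 13 + 34.11/60 = 13.568500
  S ⇒ negate
  Lon: degrees = first 3 digits = 92, minutes = 20.6426; 92 + 20.6426/60 = 92.344043
  E → positive
Point 4:
  φ: 0 + 27/60 + 14.59/3600 = 0.454053
  N → positive
  λ: 138 + 41/60 + 16/3600 = 138.687778
  hemisphere W, so the sign is −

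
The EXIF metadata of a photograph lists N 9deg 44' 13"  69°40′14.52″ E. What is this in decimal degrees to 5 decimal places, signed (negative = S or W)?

9.73694, 69.67070

Latitude: 9 + 44/60 + 13/3600 = 9.736944
N ⇒ keep positive
λ: 40′ + 14.52″ = 40.24200′; 69 + 40.24200/60 = 69.670700
E ⇒ keep positive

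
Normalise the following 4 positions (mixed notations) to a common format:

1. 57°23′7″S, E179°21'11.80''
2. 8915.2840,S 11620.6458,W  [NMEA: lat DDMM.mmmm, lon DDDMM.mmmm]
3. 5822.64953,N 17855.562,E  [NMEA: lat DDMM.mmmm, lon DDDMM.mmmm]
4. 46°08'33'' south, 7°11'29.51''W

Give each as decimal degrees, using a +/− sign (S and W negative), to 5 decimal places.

1. -57.38528, 179.35328
2. -89.25473, -116.34410
3. 58.37749, 178.92603
4. -46.14250, -7.19153

Point 1:
  Lat: 57 + 23/60 + 7/3600 = 57.385278
  hemisphere S, so the sign is −
  Lon: 179° + 21/60 + 11.8/3600 = 179 + 0.350000 + 0.003278 = 179.353278
  E → positive
Point 2:
  Latitude: degrees = first 2 digits = 89, minutes = 15.284; 89 + 15.284/60 = 89.254733
  S ⇒ negate
  Longitude: degrees = first 3 digits = 116, minutes = 20.6458; 116 + 20.6458/60 = 116.344097
  W ⇒ negate
Point 3:
  φ: split at 2 digits → 58° and 22.64953′; 58 + 22.64953/60 = 58.377492
  N → positive
  Longitude: degrees = first 3 digits = 178, minutes = 55.562; 178 + 55.562/60 = 178.926033
  E ⇒ keep positive
Point 4:
  φ: 8′ + 33″ = 8.55000′; 46 + 8.55000/60 = 46.142500
  S ⇒ negate
  λ: 11′ + 29.51″ = 11.49183′; 7 + 11.49183/60 = 7.191531
  W → negative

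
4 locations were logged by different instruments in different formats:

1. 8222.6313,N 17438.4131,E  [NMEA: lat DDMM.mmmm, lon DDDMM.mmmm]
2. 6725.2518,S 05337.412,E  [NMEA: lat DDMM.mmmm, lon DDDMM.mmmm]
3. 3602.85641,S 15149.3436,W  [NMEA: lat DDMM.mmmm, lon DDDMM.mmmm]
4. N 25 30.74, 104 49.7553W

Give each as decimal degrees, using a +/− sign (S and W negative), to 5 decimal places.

1. 82.37719, 174.64022
2. -67.42086, 53.62353
3. -36.04761, -151.82239
4. 25.51233, -104.82926

Point 1:
  Lat: degrees = first 2 digits = 82, minutes = 22.6313; 82 + 22.6313/60 = 82.377188
  N → positive
  Longitude: degrees = first 3 digits = 174, minutes = 38.4131; 174 + 38.4131/60 = 174.640218
  E → positive
Point 2:
  φ: degrees = first 2 digits = 67, minutes = 25.2518; 67 + 25.2518/60 = 67.420863
  S ⇒ negate
  Lon: split at 3 digits → 053° and 37.412′; 53 + 37.412/60 = 53.623533
  E → positive
Point 3:
  Lat: split at 2 digits → 36° and 2.85641′; 36 + 2.85641/60 = 36.047607
  S ⇒ negate
  Lon: degrees = first 3 digits = 151, minutes = 49.3436; 151 + 49.3436/60 = 151.822393
  W ⇒ negate
Point 4:
  Latitude: 30.74′ = 0.512333°; total 25.512333
  N → positive
  λ: 49.7553′ = 0.829255°; total 104.829255
  W → negative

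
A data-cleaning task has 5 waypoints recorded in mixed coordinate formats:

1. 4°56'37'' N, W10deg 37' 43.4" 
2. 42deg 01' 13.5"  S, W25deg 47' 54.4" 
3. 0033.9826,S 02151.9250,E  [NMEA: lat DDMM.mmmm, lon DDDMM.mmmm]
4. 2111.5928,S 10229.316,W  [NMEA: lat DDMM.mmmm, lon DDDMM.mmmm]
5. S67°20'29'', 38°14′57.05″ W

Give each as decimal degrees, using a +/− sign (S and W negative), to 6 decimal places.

Point 1:
  φ: 56′ + 37″ = 56.61667′; 4 + 56.61667/60 = 4.9436111
  N ⇒ keep positive
  Lon: 37′ + 43.4″ = 37.72333′; 10 + 37.72333/60 = 10.6287222
  W ⇒ negate
Point 2:
  Lat: 42 + 1/60 + 13.5/3600 = 42.0204167
  S ⇒ negate
  Lon: 47′ + 54.4″ = 47.90667′; 25 + 47.90667/60 = 25.7984444
  hemisphere W, so the sign is −
Point 3:
  Lat: split at 2 digits → 00° and 33.9826′; 0 + 33.9826/60 = 0.5663767
  S ⇒ negate
  λ: degrees = first 3 digits = 21, minutes = 51.925; 21 + 51.925/60 = 21.8654167
  E → positive
Point 4:
  φ: split at 2 digits → 21° and 11.5928′; 21 + 11.5928/60 = 21.1932133
  hemisphere S, so the sign is −
  λ: split at 3 digits → 102° and 29.316′; 102 + 29.316/60 = 102.4886000
  W ⇒ negate
Point 5:
  Lat: 20′ + 29″ = 20.48333′; 67 + 20.48333/60 = 67.3413889
  S → negative
  λ: 14′ + 57.05″ = 14.95083′; 38 + 14.95083/60 = 38.2491806
  W ⇒ negate

1. 4.943611, -10.628722
2. -42.020417, -25.798444
3. -0.566377, 21.865417
4. -21.193213, -102.488600
5. -67.341389, -38.249181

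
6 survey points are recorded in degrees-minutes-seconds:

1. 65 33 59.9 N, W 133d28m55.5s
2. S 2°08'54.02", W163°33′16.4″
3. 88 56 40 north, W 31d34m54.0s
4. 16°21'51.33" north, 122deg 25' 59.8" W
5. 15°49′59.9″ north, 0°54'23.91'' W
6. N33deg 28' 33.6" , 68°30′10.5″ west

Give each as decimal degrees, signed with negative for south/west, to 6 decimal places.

1. 65.566639, -133.482083
2. -2.148339, -163.554556
3. 88.944444, -31.581667
4. 16.364258, -122.433278
5. 15.833306, -0.906642
6. 33.476000, -68.502917

Point 1:
  φ: 33′ + 59.9″ = 33.99833′; 65 + 33.99833/60 = 65.5666389
  N ⇒ keep positive
  Longitude: 133 + 28/60 + 55.5/3600 = 133.4820833
  W ⇒ negate
Point 2:
  Lat: 2 + 8/60 + 54.02/3600 = 2.1483389
  S → negative
  λ: 163° + 33/60 + 16.4/3600 = 163 + 0.550000 + 0.004556 = 163.5545556
  hemisphere W, so the sign is −
Point 3:
  φ: 56′ + 40″ = 56.66667′; 88 + 56.66667/60 = 88.9444444
  N → positive
  Longitude: 31° + 34/60 + 54/3600 = 31 + 0.566667 + 0.015000 = 31.5816667
  W → negative
Point 4:
  Lat: 21′ + 51.33″ = 21.85550′; 16 + 21.85550/60 = 16.3642583
  N → positive
  Lon: 122 + 25/60 + 59.8/3600 = 122.4332778
  W ⇒ negate
Point 5:
  Lat: 49′ + 59.9″ = 49.99833′; 15 + 49.99833/60 = 15.8333056
  N → positive
  Longitude: 54′ + 23.91″ = 54.39850′; 0 + 54.39850/60 = 0.9066417
  hemisphere W, so the sign is −
Point 6:
  φ: 33° + 28/60 + 33.6/3600 = 33 + 0.466667 + 0.009333 = 33.4760000
  N → positive
  Longitude: 68 + 30/60 + 10.5/3600 = 68.5029167
  W ⇒ negate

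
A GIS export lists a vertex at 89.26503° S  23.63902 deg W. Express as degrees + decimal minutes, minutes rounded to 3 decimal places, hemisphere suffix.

φ: 89° + 0.265030 × 60 = 89° 15.90180′
λ: 23° + 0.639020 × 60 = 23° 38.34120′

89° 15.902′ S, 23° 38.341′ W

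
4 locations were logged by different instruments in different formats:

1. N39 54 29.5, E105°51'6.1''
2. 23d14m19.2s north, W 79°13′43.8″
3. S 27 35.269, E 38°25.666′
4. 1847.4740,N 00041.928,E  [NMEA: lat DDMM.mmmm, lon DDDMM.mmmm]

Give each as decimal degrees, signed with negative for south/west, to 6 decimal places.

1. 39.908194, 105.851694
2. 23.238667, -79.228833
3. -27.587817, 38.427767
4. 18.791233, 0.698800

Point 1:
  φ: 39 + 54/60 + 29.5/3600 = 39.9081944
  N → positive
  Lon: 51′ + 6.1″ = 51.10167′; 105 + 51.10167/60 = 105.8516944
  E ⇒ keep positive
Point 2:
  Latitude: 23 + 14/60 + 19.2/3600 = 23.2386667
  N ⇒ keep positive
  λ: 79° + 13/60 + 43.8/3600 = 79 + 0.216667 + 0.012167 = 79.2288333
  W ⇒ negate
Point 3:
  φ: 27 + 35.269/60 = 27.5878167
  S ⇒ negate
  λ: 25.666′ = 0.427767°; total 38.4277667
  E ⇒ keep positive
Point 4:
  Lat: split at 2 digits → 18° and 47.474′; 18 + 47.474/60 = 18.7912333
  N → positive
  Longitude: degrees = first 3 digits = 0, minutes = 41.928; 0 + 41.928/60 = 0.6988000
  E → positive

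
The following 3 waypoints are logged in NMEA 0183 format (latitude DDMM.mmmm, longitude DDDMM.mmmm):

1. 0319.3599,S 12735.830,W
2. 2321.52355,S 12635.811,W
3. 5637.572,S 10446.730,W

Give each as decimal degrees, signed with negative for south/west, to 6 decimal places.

1. -3.322665, -127.597167
2. -23.358726, -126.596850
3. -56.626200, -104.778833

Point 1:
  Latitude: degrees = first 2 digits = 3, minutes = 19.3599; 3 + 19.3599/60 = 3.3226650
  hemisphere S, so the sign is −
  Lon: degrees = first 3 digits = 127, minutes = 35.83; 127 + 35.83/60 = 127.5971667
  W → negative
Point 2:
  φ: degrees = first 2 digits = 23, minutes = 21.52355; 23 + 21.52355/60 = 23.3587258
  S → negative
  λ: split at 3 digits → 126° and 35.811′; 126 + 35.811/60 = 126.5968500
  hemisphere W, so the sign is −
Point 3:
  Lat: degrees = first 2 digits = 56, minutes = 37.572; 56 + 37.572/60 = 56.6262000
  hemisphere S, so the sign is −
  Lon: degrees = first 3 digits = 104, minutes = 46.73; 104 + 46.73/60 = 104.7788333
  W ⇒ negate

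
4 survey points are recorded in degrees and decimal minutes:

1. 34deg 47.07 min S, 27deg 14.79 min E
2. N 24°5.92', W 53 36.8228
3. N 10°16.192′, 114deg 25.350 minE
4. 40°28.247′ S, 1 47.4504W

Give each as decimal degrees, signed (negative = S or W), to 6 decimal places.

1. -34.784500, 27.246500
2. 24.098667, -53.613713
3. 10.269867, 114.422500
4. -40.470783, -1.790840

Point 1:
  Lat: 34 + 47.07/60 = 34.7845000
  S ⇒ negate
  Lon: 14.79′ = 0.246500°; total 27.2465000
  E → positive
Point 2:
  Lat: 24 + 5.92/60 = 24.0986667
  N ⇒ keep positive
  Longitude: 53 + 36.8228/60 = 53.6137133
  W → negative
Point 3:
  Latitude: 10 + 16.192/60 = 10.2698667
  N ⇒ keep positive
  Longitude: 114 + 25.35/60 = 114.4225000
  E ⇒ keep positive
Point 4:
  Latitude: 40 + 28.247/60 = 40.4707833
  S ⇒ negate
  λ: 47.4504′ = 0.790840°; total 1.7908400
  hemisphere W, so the sign is −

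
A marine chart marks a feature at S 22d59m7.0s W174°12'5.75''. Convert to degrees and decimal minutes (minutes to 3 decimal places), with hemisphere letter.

φ: seconds/60 = 0.11667; minutes = 59 + 0.11667 = 59.11667
Longitude: seconds/60 = 0.09583; minutes = 12 + 0.09583 = 12.09583

22° 59.117′ S, 174° 12.096′ W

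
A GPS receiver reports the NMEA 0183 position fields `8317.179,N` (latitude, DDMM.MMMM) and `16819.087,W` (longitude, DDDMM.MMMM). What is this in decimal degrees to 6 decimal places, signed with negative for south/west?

φ: split at 2 digits → 83° and 17.179′; 83 + 17.179/60 = 83.2863167
N → positive
Lon: split at 3 digits → 168° and 19.087′; 168 + 19.087/60 = 168.3181167
hemisphere W, so the sign is −

83.286317, -168.318117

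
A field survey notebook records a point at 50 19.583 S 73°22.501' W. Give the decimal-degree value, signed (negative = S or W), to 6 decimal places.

-50.326383, -73.375017

φ: 50 + 19.583/60 = 50.3263833
S ⇒ negate
Lon: 22.501′ = 0.375017°; total 73.3750167
hemisphere W, so the sign is −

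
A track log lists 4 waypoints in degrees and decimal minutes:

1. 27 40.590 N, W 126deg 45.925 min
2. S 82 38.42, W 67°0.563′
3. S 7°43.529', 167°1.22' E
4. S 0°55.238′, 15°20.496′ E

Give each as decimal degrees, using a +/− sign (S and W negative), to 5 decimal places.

1. 27.67650, -126.76542
2. -82.64033, -67.00938
3. -7.72548, 167.02033
4. -0.92063, 15.34160

Point 1:
  φ: 40.59′ = 0.676500°; total 27.676500
  N ⇒ keep positive
  Lon: 45.925′ = 0.765417°; total 126.765417
  W ⇒ negate
Point 2:
  Latitude: 82 + 38.42/60 = 82.640333
  hemisphere S, so the sign is −
  λ: 67 + 0.563/60 = 67.009383
  W ⇒ negate
Point 3:
  φ: 43.529′ = 0.725483°; total 7.725483
  S → negative
  λ: 1.22′ = 0.020333°; total 167.020333
  E ⇒ keep positive
Point 4:
  φ: 55.238′ = 0.920633°; total 0.920633
  S ⇒ negate
  λ: 20.496′ = 0.341600°; total 15.341600
  E ⇒ keep positive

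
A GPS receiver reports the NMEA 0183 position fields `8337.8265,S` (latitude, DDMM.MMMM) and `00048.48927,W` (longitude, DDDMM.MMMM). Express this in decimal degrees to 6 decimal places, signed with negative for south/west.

-83.630442, -0.808155

Lat: split at 2 digits → 83° and 37.8265′; 83 + 37.8265/60 = 83.6304417
S → negative
λ: split at 3 digits → 000° and 48.48927′; 0 + 48.48927/60 = 0.8081545
W ⇒ negate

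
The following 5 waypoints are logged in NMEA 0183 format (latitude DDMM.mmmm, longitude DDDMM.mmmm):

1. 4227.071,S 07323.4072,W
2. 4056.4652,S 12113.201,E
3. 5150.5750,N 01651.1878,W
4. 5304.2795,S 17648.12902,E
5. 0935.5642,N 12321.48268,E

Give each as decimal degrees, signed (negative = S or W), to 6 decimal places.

1. -42.451183, -73.390120
2. -40.941087, 121.220017
3. 51.842917, -16.853130
4. -53.071325, 176.802150
5. 9.592737, 123.358045

Point 1:
  φ: degrees = first 2 digits = 42, minutes = 27.071; 42 + 27.071/60 = 42.4511833
  S ⇒ negate
  Longitude: split at 3 digits → 073° and 23.4072′; 73 + 23.4072/60 = 73.3901200
  hemisphere W, so the sign is −
Point 2:
  Latitude: split at 2 digits → 40° and 56.4652′; 40 + 56.4652/60 = 40.9410867
  S ⇒ negate
  λ: degrees = first 3 digits = 121, minutes = 13.201; 121 + 13.201/60 = 121.2200167
  E ⇒ keep positive
Point 3:
  Lat: degrees = first 2 digits = 51, minutes = 50.575; 51 + 50.575/60 = 51.8429167
  N ⇒ keep positive
  λ: degrees = first 3 digits = 16, minutes = 51.1878; 16 + 51.1878/60 = 16.8531300
  W ⇒ negate
Point 4:
  Lat: degrees = first 2 digits = 53, minutes = 4.2795; 53 + 4.2795/60 = 53.0713250
  hemisphere S, so the sign is −
  Lon: degrees = first 3 digits = 176, minutes = 48.12902; 176 + 48.12902/60 = 176.8021503
  E ⇒ keep positive
Point 5:
  Lat: degrees = first 2 digits = 9, minutes = 35.5642; 9 + 35.5642/60 = 9.5927367
  N → positive
  Longitude: degrees = first 3 digits = 123, minutes = 21.48268; 123 + 21.48268/60 = 123.3580447
  E → positive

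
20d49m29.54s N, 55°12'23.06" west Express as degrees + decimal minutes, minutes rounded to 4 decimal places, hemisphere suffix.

Lat: seconds/60 = 0.49233; minutes = 49 + 0.49233 = 49.492333
Lon: seconds/60 = 0.38433; minutes = 12 + 0.38433 = 12.384333

20° 49.4923′ N, 55° 12.3843′ W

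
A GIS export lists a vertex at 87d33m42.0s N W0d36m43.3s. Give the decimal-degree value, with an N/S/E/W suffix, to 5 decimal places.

87.56167° N, 0.61203° W

Lat: 33′ + 42″ = 33.70000′; 87 + 33.70000/60 = 87.561667
λ: 0 + 36/60 + 43.3/3600 = 0.612028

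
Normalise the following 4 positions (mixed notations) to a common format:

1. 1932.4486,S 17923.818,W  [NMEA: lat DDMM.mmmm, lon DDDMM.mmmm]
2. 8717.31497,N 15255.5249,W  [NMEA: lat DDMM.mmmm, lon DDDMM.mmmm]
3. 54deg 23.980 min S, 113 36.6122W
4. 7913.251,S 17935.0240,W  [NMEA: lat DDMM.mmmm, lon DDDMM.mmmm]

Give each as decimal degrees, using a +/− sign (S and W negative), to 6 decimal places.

1. -19.540810, -179.396967
2. 87.288583, -152.925415
3. -54.399667, -113.610203
4. -79.220850, -179.583733

Point 1:
  φ: split at 2 digits → 19° and 32.4486′; 19 + 32.4486/60 = 19.5408100
  hemisphere S, so the sign is −
  Lon: split at 3 digits → 179° and 23.818′; 179 + 23.818/60 = 179.3969667
  W → negative
Point 2:
  Latitude: degrees = first 2 digits = 87, minutes = 17.31497; 87 + 17.31497/60 = 87.2885828
  N → positive
  Longitude: degrees = first 3 digits = 152, minutes = 55.5249; 152 + 55.5249/60 = 152.9254150
  W ⇒ negate
Point 3:
  Latitude: 54 + 23.98/60 = 54.3996667
  S ⇒ negate
  Longitude: 113 + 36.6122/60 = 113.6102033
  W ⇒ negate
Point 4:
  Latitude: split at 2 digits → 79° and 13.251′; 79 + 13.251/60 = 79.2208500
  S ⇒ negate
  λ: degrees = first 3 digits = 179, minutes = 35.024; 179 + 35.024/60 = 179.5837333
  W ⇒ negate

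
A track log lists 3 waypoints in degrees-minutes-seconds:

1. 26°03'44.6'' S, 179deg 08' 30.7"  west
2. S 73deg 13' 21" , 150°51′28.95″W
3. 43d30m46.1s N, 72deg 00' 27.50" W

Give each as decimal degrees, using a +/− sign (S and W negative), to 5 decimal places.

1. -26.06239, -179.14186
2. -73.22250, -150.85804
3. 43.51281, -72.00764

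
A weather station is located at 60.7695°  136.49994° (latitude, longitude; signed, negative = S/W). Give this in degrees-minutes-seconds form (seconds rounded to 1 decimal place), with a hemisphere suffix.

Lat: whole degrees 60; 46.17000′ → 46′ and 10.200″
Lon: 0.499940° → 29.99640′; 0.99640 × 60 = 59.784″

60°46′10.2″ N, 136°29′59.8″ E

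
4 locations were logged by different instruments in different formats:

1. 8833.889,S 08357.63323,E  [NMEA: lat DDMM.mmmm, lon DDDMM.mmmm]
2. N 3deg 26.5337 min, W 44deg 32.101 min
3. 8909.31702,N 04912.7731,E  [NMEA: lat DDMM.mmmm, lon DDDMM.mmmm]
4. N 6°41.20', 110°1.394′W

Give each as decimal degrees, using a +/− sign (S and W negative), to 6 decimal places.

1. -88.564817, 83.960554
2. 3.442228, -44.535017
3. 89.155284, 49.212885
4. 6.686667, -110.023233

Point 1:
  Lat: degrees = first 2 digits = 88, minutes = 33.889; 88 + 33.889/60 = 88.5648167
  hemisphere S, so the sign is −
  Longitude: split at 3 digits → 083° and 57.63323′; 83 + 57.63323/60 = 83.9605538
  E → positive
Point 2:
  φ: 26.5337′ = 0.442228°; total 3.4422283
  N → positive
  λ: 44 + 32.101/60 = 44.5350167
  W → negative
Point 3:
  Lat: split at 2 digits → 89° and 9.31702′; 89 + 9.31702/60 = 89.1552837
  N → positive
  λ: degrees = first 3 digits = 49, minutes = 12.7731; 49 + 12.7731/60 = 49.2128850
  E ⇒ keep positive
Point 4:
  φ: 41.2′ = 0.686667°; total 6.6866667
  N ⇒ keep positive
  Longitude: 110 + 1.394/60 = 110.0232333
  W → negative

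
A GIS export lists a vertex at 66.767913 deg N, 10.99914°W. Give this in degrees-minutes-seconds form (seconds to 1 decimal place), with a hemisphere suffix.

66°46′4.5″ N, 10°59′56.9″ W

Latitude: 0.767913 × 60 = 46.07478′ → 46′, remainder × 60 = 4.487″
Lon: whole degrees 10; 59.94840′ → 59′ and 56.904″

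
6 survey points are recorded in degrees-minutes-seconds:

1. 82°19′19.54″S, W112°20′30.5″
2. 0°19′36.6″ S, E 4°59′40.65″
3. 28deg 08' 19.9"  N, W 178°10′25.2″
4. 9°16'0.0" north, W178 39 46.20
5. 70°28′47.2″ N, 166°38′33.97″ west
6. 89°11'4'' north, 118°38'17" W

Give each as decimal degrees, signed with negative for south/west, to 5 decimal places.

Point 1:
  Latitude: 19′ + 19.54″ = 19.32567′; 82 + 19.32567/60 = 82.322094
  hemisphere S, so the sign is −
  Lon: 20′ + 30.5″ = 20.50833′; 112 + 20.50833/60 = 112.341806
  W → negative
Point 2:
  Latitude: 0° + 19/60 + 36.6/3600 = 0 + 0.316667 + 0.010167 = 0.326833
  S → negative
  Longitude: 4 + 59/60 + 40.65/3600 = 4.994625
  E → positive
Point 3:
  Latitude: 28° + 8/60 + 19.9/3600 = 28 + 0.133333 + 0.005528 = 28.138861
  N → positive
  λ: 178° + 10/60 + 25.2/3600 = 178 + 0.166667 + 0.007000 = 178.173667
  W ⇒ negate
Point 4:
  Latitude: 16′ + 0″ = 16.00000′; 9 + 16.00000/60 = 9.266667
  N ⇒ keep positive
  Lon: 39′ + 46.2″ = 39.77000′; 178 + 39.77000/60 = 178.662833
  W ⇒ negate
Point 5:
  Latitude: 70° + 28/60 + 47.2/3600 = 70 + 0.466667 + 0.013111 = 70.479778
  N → positive
  Lon: 166 + 38/60 + 33.97/3600 = 166.642769
  W → negative
Point 6:
  φ: 89 + 11/60 + 4/3600 = 89.184444
  N → positive
  Longitude: 118 + 38/60 + 17/3600 = 118.638056
  W ⇒ negate

1. -82.32209, -112.34181
2. -0.32683, 4.99463
3. 28.13886, -178.17367
4. 9.26667, -178.66283
5. 70.47978, -166.64277
6. 89.18444, -118.63806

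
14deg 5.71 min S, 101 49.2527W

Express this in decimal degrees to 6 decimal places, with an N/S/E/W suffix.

Latitude: 14 + 5.71/60 = 14.0951667
Lon: 49.2527′ = 0.820878°; total 101.8208783

14.095167° S, 101.820878° W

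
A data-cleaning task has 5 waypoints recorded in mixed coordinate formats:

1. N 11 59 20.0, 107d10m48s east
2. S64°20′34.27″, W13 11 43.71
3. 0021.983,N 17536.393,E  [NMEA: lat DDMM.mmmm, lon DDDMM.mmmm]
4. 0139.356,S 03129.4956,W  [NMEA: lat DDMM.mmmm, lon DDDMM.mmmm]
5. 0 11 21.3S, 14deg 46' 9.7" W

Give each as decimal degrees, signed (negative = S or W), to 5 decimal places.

Point 1:
  φ: 11° + 59/60 + 20/3600 = 11 + 0.983333 + 0.005556 = 11.988889
  N → positive
  λ: 107° + 10/60 + 48/3600 = 107 + 0.166667 + 0.013333 = 107.180000
  E ⇒ keep positive
Point 2:
  φ: 64 + 20/60 + 34.27/3600 = 64.342853
  S ⇒ negate
  Lon: 13 + 11/60 + 43.71/3600 = 13.195475
  W ⇒ negate
Point 3:
  φ: degrees = first 2 digits = 0, minutes = 21.983; 0 + 21.983/60 = 0.366383
  N ⇒ keep positive
  Lon: split at 3 digits → 175° and 36.393′; 175 + 36.393/60 = 175.606550
  E → positive
Point 4:
  Lat: split at 2 digits → 01° and 39.356′; 1 + 39.356/60 = 1.655933
  hemisphere S, so the sign is −
  Lon: degrees = first 3 digits = 31, minutes = 29.4956; 31 + 29.4956/60 = 31.491593
  hemisphere W, so the sign is −
Point 5:
  Latitude: 11′ + 21.3″ = 11.35500′; 0 + 11.35500/60 = 0.189250
  S → negative
  Lon: 14° + 46/60 + 9.7/3600 = 14 + 0.766667 + 0.002694 = 14.769361
  W ⇒ negate

1. 11.98889, 107.18000
2. -64.34285, -13.19548
3. 0.36638, 175.60655
4. -1.65593, -31.49159
5. -0.18925, -14.76936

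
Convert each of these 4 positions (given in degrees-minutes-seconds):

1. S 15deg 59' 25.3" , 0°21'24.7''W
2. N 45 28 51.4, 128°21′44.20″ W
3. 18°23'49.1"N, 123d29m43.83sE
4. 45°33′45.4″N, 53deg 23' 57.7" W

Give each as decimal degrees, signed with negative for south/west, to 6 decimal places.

1. -15.990361, -0.356861
2. 45.480944, -128.362278
3. 18.396972, 123.495508
4. 45.562611, -53.399361

Point 1:
  Lat: 15 + 59/60 + 25.3/3600 = 15.9903611
  hemisphere S, so the sign is −
  Lon: 0 + 21/60 + 24.7/3600 = 0.3568611
  W ⇒ negate
Point 2:
  φ: 45 + 28/60 + 51.4/3600 = 45.4809444
  N → positive
  Lon: 128 + 21/60 + 44.2/3600 = 128.3622778
  W ⇒ negate
Point 3:
  Latitude: 18 + 23/60 + 49.1/3600 = 18.3969722
  N → positive
  Lon: 123 + 29/60 + 43.83/3600 = 123.4955083
  E → positive
Point 4:
  φ: 33′ + 45.4″ = 33.75667′; 45 + 33.75667/60 = 45.5626111
  N ⇒ keep positive
  Lon: 23′ + 57.7″ = 23.96167′; 53 + 23.96167/60 = 53.3993611
  W → negative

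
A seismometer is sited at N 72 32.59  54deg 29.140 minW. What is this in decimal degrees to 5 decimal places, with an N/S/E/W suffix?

Lat: 32.59′ = 0.543167°; total 72.543167
λ: 29.14′ = 0.485667°; total 54.485667

72.54317° N, 54.48567° W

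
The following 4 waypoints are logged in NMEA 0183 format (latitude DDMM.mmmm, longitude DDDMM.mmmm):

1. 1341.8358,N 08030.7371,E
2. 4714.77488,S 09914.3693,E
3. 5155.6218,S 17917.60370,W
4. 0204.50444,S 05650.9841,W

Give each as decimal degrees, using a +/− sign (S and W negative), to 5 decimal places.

Point 1:
  φ: degrees = first 2 digits = 13, minutes = 41.8358; 13 + 41.8358/60 = 13.697263
  N ⇒ keep positive
  λ: degrees = first 3 digits = 80, minutes = 30.7371; 80 + 30.7371/60 = 80.512285
  E ⇒ keep positive
Point 2:
  Latitude: degrees = first 2 digits = 47, minutes = 14.77488; 47 + 14.77488/60 = 47.246248
  S → negative
  Longitude: split at 3 digits → 099° and 14.3693′; 99 + 14.3693/60 = 99.239488
  E → positive
Point 3:
  φ: split at 2 digits → 51° and 55.6218′; 51 + 55.6218/60 = 51.927030
  S ⇒ negate
  Longitude: degrees = first 3 digits = 179, minutes = 17.6037; 179 + 17.6037/60 = 179.293395
  hemisphere W, so the sign is −
Point 4:
  Latitude: degrees = first 2 digits = 2, minutes = 4.50444; 2 + 4.50444/60 = 2.075074
  S → negative
  λ: split at 3 digits → 056° and 50.9841′; 56 + 50.9841/60 = 56.849735
  W → negative

1. 13.69726, 80.51229
2. -47.24625, 99.23949
3. -51.92703, -179.29340
4. -2.07507, -56.84974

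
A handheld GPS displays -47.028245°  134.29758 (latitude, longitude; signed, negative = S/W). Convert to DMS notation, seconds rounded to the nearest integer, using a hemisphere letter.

Latitude is negative → S; |value| = 47.028245
Lat: 0.028245° → 1.69470′; 0.69470 × 60 = 41.68″
λ: whole degrees 134; 17.85480′ → 17′ and 51.29″

47°01′42″ S, 134°17′51″ E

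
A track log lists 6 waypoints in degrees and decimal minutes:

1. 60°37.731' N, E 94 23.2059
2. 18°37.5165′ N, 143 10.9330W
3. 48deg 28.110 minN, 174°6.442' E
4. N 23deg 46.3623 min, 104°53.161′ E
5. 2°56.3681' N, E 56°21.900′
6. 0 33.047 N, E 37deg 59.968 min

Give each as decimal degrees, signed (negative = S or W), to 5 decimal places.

1. 60.62885, 94.38677
2. 18.62528, -143.18222
3. 48.46850, 174.10737
4. 23.77271, 104.88602
5. 2.93947, 56.36500
6. 0.55078, 37.99947

Point 1:
  φ: 37.731′ = 0.628850°; total 60.628850
  N ⇒ keep positive
  λ: 23.2059′ = 0.386765°; total 94.386765
  E → positive
Point 2:
  φ: 37.5165′ = 0.625275°; total 18.625275
  N → positive
  λ: 143 + 10.933/60 = 143.182217
  W → negative
Point 3:
  φ: 28.11′ = 0.468500°; total 48.468500
  N ⇒ keep positive
  λ: 6.442′ = 0.107367°; total 174.107367
  E ⇒ keep positive
Point 4:
  Latitude: 46.3623′ = 0.772705°; total 23.772705
  N → positive
  λ: 104 + 53.161/60 = 104.886017
  E ⇒ keep positive
Point 5:
  φ: 56.3681′ = 0.939468°; total 2.939468
  N → positive
  λ: 21.9′ = 0.365000°; total 56.365000
  E → positive
Point 6:
  φ: 33.047′ = 0.550783°; total 0.550783
  N → positive
  Longitude: 59.968′ = 0.999467°; total 37.999467
  E ⇒ keep positive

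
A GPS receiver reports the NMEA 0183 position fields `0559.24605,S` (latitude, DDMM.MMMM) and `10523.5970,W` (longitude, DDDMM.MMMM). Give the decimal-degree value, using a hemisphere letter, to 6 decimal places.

5.987434° S, 105.393283° W

Lat: degrees = first 2 digits = 5, minutes = 59.24605; 5 + 59.24605/60 = 5.9874342
λ: degrees = first 3 digits = 105, minutes = 23.597; 105 + 23.597/60 = 105.3932833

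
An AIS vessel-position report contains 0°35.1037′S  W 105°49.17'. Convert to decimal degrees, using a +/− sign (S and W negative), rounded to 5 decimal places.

φ: 35.1037′ = 0.585062°; total 0.585062
hemisphere S, so the sign is −
λ: 49.17′ = 0.819500°; total 105.819500
hemisphere W, so the sign is −

-0.58506, -105.81950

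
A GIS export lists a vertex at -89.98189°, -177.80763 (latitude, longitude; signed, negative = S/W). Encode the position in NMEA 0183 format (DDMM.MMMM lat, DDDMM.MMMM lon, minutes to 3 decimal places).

8958.913,S / 17748.458,W

Latitude is negative → S; |value| = 89.981890
Latitude: minutes = (89.981890 − 89) × 60 = 58.91340
Longitude is negative → W; |value| = 177.807630
Lon: fractional part 0.807630 → 48.45780 minutes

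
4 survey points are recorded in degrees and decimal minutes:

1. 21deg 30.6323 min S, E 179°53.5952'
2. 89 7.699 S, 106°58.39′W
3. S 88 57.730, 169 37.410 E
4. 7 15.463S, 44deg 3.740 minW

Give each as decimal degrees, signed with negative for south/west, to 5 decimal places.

Point 1:
  Latitude: 30.6323′ = 0.510538°; total 21.510538
  S ⇒ negate
  Longitude: 53.5952′ = 0.893253°; total 179.893253
  E → positive
Point 2:
  φ: 7.699′ = 0.128317°; total 89.128317
  hemisphere S, so the sign is −
  λ: 106 + 58.39/60 = 106.973167
  hemisphere W, so the sign is −
Point 3:
  Lat: 57.73′ = 0.962167°; total 88.962167
  S → negative
  λ: 37.41′ = 0.623500°; total 169.623500
  E ⇒ keep positive
Point 4:
  Latitude: 15.463′ = 0.257717°; total 7.257717
  S ⇒ negate
  Lon: 44 + 3.74/60 = 44.062333
  hemisphere W, so the sign is −

1. -21.51054, 179.89325
2. -89.12832, -106.97317
3. -88.96217, 169.62350
4. -7.25772, -44.06233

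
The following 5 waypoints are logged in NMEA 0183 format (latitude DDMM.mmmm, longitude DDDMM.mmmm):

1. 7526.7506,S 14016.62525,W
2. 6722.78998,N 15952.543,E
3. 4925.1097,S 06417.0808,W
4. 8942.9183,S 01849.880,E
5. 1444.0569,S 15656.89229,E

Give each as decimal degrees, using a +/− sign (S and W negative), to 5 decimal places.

Point 1:
  φ: split at 2 digits → 75° and 26.7506′; 75 + 26.7506/60 = 75.445843
  S → negative
  Longitude: split at 3 digits → 140° and 16.62525′; 140 + 16.62525/60 = 140.277088
  W → negative
Point 2:
  φ: split at 2 digits → 67° and 22.78998′; 67 + 22.78998/60 = 67.379833
  N → positive
  Longitude: split at 3 digits → 159° and 52.543′; 159 + 52.543/60 = 159.875717
  E → positive
Point 3:
  Latitude: degrees = first 2 digits = 49, minutes = 25.1097; 49 + 25.1097/60 = 49.418495
  S → negative
  λ: degrees = first 3 digits = 64, minutes = 17.0808; 64 + 17.0808/60 = 64.284680
  W ⇒ negate
Point 4:
  Lat: degrees = first 2 digits = 89, minutes = 42.9183; 89 + 42.9183/60 = 89.715305
  hemisphere S, so the sign is −
  Longitude: split at 3 digits → 018° and 49.88′; 18 + 49.88/60 = 18.831333
  E ⇒ keep positive
Point 5:
  φ: degrees = first 2 digits = 14, minutes = 44.0569; 14 + 44.0569/60 = 14.734282
  S → negative
  Lon: degrees = first 3 digits = 156, minutes = 56.89229; 156 + 56.89229/60 = 156.948205
  E ⇒ keep positive

1. -75.44584, -140.27709
2. 67.37983, 159.87572
3. -49.41850, -64.28468
4. -89.71531, 18.83133
5. -14.73428, 156.94820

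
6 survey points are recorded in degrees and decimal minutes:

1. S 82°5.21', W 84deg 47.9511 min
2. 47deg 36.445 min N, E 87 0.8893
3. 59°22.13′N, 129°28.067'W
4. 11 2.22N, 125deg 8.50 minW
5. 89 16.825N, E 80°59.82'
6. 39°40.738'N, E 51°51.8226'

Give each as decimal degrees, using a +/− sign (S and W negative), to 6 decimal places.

1. -82.086833, -84.799185
2. 47.607417, 87.014822
3. 59.368833, -129.467783
4. 11.037000, -125.141667
5. 89.280417, 80.997000
6. 39.678967, 51.863710

Point 1:
  Latitude: 82 + 5.21/60 = 82.0868333
  S ⇒ negate
  Lon: 47.9511′ = 0.799185°; total 84.7991850
  W → negative
Point 2:
  Lat: 36.445′ = 0.607417°; total 47.6074167
  N → positive
  Longitude: 0.8893′ = 0.014822°; total 87.0148217
  E → positive
Point 3:
  Latitude: 22.13′ = 0.368833°; total 59.3688333
  N → positive
  Longitude: 129 + 28.067/60 = 129.4677833
  hemisphere W, so the sign is −
Point 4:
  φ: 2.22′ = 0.037000°; total 11.0370000
  N ⇒ keep positive
  λ: 8.5′ = 0.141667°; total 125.1416667
  W → negative
Point 5:
  Lat: 16.825′ = 0.280417°; total 89.2804167
  N → positive
  λ: 80 + 59.82/60 = 80.9970000
  E → positive
Point 6:
  φ: 39 + 40.738/60 = 39.6789667
  N → positive
  Lon: 51 + 51.8226/60 = 51.8637100
  E ⇒ keep positive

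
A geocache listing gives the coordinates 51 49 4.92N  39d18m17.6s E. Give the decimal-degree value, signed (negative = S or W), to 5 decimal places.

φ: 51° + 49/60 + 4.92/3600 = 51 + 0.816667 + 0.001367 = 51.818033
N ⇒ keep positive
λ: 18′ + 17.6″ = 18.29333′; 39 + 18.29333/60 = 39.304889
E ⇒ keep positive

51.81803, 39.30489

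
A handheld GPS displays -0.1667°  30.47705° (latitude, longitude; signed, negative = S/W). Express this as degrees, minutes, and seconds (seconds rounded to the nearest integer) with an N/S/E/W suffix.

0°10′0″ S, 30°28′37″ E

Latitude is negative → S; |value| = 0.166700
φ: 0.166700 × 60 = 10.00200′ → 10′, remainder × 60 = 0.12″
Longitude: 0.477050 × 60 = 28.62300′ → 28′, remainder × 60 = 37.38″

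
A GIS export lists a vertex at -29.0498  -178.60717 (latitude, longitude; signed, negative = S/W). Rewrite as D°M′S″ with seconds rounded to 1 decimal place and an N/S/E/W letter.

29°02′59.3″ S, 178°36′25.8″ W

Latitude is negative → S; |value| = 29.049800
Latitude: whole degrees 29; 2.98800′ → 2′ and 59.280″
Longitude is negative → W; |value| = 178.607170
Longitude: 0.607170 × 60 = 36.43020′ → 36′, remainder × 60 = 25.812″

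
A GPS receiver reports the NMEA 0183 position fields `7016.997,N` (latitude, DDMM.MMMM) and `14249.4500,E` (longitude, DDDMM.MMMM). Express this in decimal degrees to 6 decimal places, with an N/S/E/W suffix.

φ: degrees = first 2 digits = 70, minutes = 16.997; 70 + 16.997/60 = 70.2832833
λ: split at 3 digits → 142° and 49.45′; 142 + 49.45/60 = 142.8241667

70.283283° N, 142.824167° E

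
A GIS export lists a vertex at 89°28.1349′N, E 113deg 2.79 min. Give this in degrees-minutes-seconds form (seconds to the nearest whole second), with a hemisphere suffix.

Latitude: 28.13490′ → 28′ and 0.13490 × 60 = 8.09″
Lon: 2.79000′ → 2′ and 0.79000 × 60 = 47.40″

89°28′8″ N, 113°02′47″ E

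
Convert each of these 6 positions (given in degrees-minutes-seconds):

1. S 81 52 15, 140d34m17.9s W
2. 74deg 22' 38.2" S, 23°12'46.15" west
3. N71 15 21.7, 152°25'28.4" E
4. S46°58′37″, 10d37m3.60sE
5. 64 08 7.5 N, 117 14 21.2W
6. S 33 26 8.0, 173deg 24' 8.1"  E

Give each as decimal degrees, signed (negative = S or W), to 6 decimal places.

1. -81.870833, -140.571639
2. -74.377278, -23.212819
3. 71.256028, 152.424556
4. -46.976944, 10.617667
5. 64.135417, -117.239222
6. -33.435556, 173.402250

Point 1:
  Latitude: 81° + 52/60 + 15/3600 = 81 + 0.866667 + 0.004167 = 81.8708333
  hemisphere S, so the sign is −
  λ: 140° + 34/60 + 17.9/3600 = 140 + 0.566667 + 0.004972 = 140.5716389
  hemisphere W, so the sign is −
Point 2:
  Latitude: 74° + 22/60 + 38.2/3600 = 74 + 0.366667 + 0.010611 = 74.3772778
  hemisphere S, so the sign is −
  Lon: 23° + 12/60 + 46.15/3600 = 23 + 0.200000 + 0.012819 = 23.2128194
  W → negative
Point 3:
  Latitude: 71 + 15/60 + 21.7/3600 = 71.2560278
  N → positive
  Longitude: 25′ + 28.4″ = 25.47333′; 152 + 25.47333/60 = 152.4245556
  E ⇒ keep positive
Point 4:
  Lat: 46 + 58/60 + 37/3600 = 46.9769444
  S ⇒ negate
  Lon: 37′ + 3.6″ = 37.06000′; 10 + 37.06000/60 = 10.6176667
  E → positive
Point 5:
  Latitude: 8′ + 7.5″ = 8.12500′; 64 + 8.12500/60 = 64.1354167
  N → positive
  Lon: 117 + 14/60 + 21.2/3600 = 117.2392222
  W ⇒ negate
Point 6:
  φ: 33 + 26/60 + 8/3600 = 33.4355556
  S ⇒ negate
  λ: 24′ + 8.1″ = 24.13500′; 173 + 24.13500/60 = 173.4022500
  E ⇒ keep positive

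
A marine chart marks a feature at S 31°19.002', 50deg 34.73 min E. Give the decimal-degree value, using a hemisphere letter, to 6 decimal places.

31.316700° S, 50.578833° E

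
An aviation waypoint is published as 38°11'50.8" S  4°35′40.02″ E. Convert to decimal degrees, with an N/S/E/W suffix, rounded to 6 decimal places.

Latitude: 38° + 11/60 + 50.8/3600 = 38 + 0.183333 + 0.014111 = 38.1974444
Lon: 4° + 35/60 + 40.02/3600 = 4 + 0.583333 + 0.011117 = 4.5944500

38.197444° S, 4.594450° E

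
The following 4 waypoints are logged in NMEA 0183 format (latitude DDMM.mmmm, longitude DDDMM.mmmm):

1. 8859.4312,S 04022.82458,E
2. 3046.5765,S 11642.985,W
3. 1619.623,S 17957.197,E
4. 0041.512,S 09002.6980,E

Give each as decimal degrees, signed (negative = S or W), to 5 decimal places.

1. -88.99052, 40.38041
2. -30.77628, -116.71642
3. -16.32705, 179.95328
4. -0.69187, 90.04497

Point 1:
  φ: degrees = first 2 digits = 88, minutes = 59.4312; 88 + 59.4312/60 = 88.990520
  S → negative
  Longitude: split at 3 digits → 040° and 22.82458′; 40 + 22.82458/60 = 40.380410
  E → positive
Point 2:
  φ: split at 2 digits → 30° and 46.5765′; 30 + 46.5765/60 = 30.776275
  S ⇒ negate
  Lon: split at 3 digits → 116° and 42.985′; 116 + 42.985/60 = 116.716417
  W ⇒ negate
Point 3:
  Lat: split at 2 digits → 16° and 19.623′; 16 + 19.623/60 = 16.327050
  S → negative
  Longitude: degrees = first 3 digits = 179, minutes = 57.197; 179 + 57.197/60 = 179.953283
  E ⇒ keep positive
Point 4:
  Lat: split at 2 digits → 00° and 41.512′; 0 + 41.512/60 = 0.691867
  hemisphere S, so the sign is −
  λ: split at 3 digits → 090° and 2.698′; 90 + 2.698/60 = 90.044967
  E → positive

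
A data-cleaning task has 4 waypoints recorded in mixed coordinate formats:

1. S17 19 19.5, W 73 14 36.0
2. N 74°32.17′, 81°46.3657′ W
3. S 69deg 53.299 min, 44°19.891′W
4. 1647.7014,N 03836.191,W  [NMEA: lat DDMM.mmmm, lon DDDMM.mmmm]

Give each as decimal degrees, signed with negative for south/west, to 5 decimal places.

1. -17.32208, -73.24333
2. 74.53617, -81.77276
3. -69.88832, -44.33152
4. 16.79502, -38.60318

Point 1:
  Latitude: 17 + 19/60 + 19.5/3600 = 17.322083
  S → negative
  λ: 14′ + 36″ = 14.60000′; 73 + 14.60000/60 = 73.243333
  W ⇒ negate
Point 2:
  φ: 74 + 32.17/60 = 74.536167
  N → positive
  Longitude: 81 + 46.3657/60 = 81.772762
  hemisphere W, so the sign is −
Point 3:
  Lat: 69 + 53.299/60 = 69.888317
  hemisphere S, so the sign is −
  λ: 44 + 19.891/60 = 44.331517
  hemisphere W, so the sign is −
Point 4:
  φ: degrees = first 2 digits = 16, minutes = 47.7014; 16 + 47.7014/60 = 16.795023
  N ⇒ keep positive
  λ: split at 3 digits → 038° and 36.191′; 38 + 36.191/60 = 38.603183
  W ⇒ negate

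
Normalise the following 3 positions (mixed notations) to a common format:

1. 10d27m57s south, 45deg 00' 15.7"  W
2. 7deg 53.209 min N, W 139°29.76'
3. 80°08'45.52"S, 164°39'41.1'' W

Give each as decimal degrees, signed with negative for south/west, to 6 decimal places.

1. -10.465833, -45.004361
2. 7.886817, -139.496000
3. -80.145978, -164.661417

Point 1:
  Latitude: 27′ + 57″ = 27.95000′; 10 + 27.95000/60 = 10.4658333
  S ⇒ negate
  Lon: 0′ + 15.7″ = 0.26167′; 45 + 0.26167/60 = 45.0043611
  W ⇒ negate
Point 2:
  φ: 7 + 53.209/60 = 7.8868167
  N ⇒ keep positive
  Lon: 29.76′ = 0.496000°; total 139.4960000
  hemisphere W, so the sign is −
Point 3:
  Lat: 80° + 8/60 + 45.52/3600 = 80 + 0.133333 + 0.012644 = 80.1459778
  hemisphere S, so the sign is −
  Lon: 39′ + 41.1″ = 39.68500′; 164 + 39.68500/60 = 164.6614167
  W → negative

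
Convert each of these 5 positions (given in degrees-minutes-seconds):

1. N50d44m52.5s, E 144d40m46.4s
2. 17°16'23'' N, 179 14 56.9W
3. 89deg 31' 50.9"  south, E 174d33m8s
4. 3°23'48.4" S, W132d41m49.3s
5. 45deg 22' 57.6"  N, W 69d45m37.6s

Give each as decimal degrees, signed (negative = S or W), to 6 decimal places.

1. 50.747917, 144.679556
2. 17.273056, -179.249139
3. -89.530806, 174.552222
4. -3.396778, -132.697028
5. 45.382667, -69.760444

Point 1:
  Lat: 50 + 44/60 + 52.5/3600 = 50.7479167
  N → positive
  Lon: 144° + 40/60 + 46.4/3600 = 144 + 0.666667 + 0.012889 = 144.6795556
  E → positive
Point 2:
  Latitude: 16′ + 23″ = 16.38333′; 17 + 16.38333/60 = 17.2730556
  N → positive
  Longitude: 14′ + 56.9″ = 14.94833′; 179 + 14.94833/60 = 179.2491389
  W → negative
Point 3:
  Latitude: 31′ + 50.9″ = 31.84833′; 89 + 31.84833/60 = 89.5308056
  S ⇒ negate
  Longitude: 174° + 33/60 + 8/3600 = 174 + 0.550000 + 0.002222 = 174.5522222
  E → positive
Point 4:
  φ: 3° + 23/60 + 48.4/3600 = 3 + 0.383333 + 0.013444 = 3.3967778
  hemisphere S, so the sign is −
  Lon: 41′ + 49.3″ = 41.82167′; 132 + 41.82167/60 = 132.6970278
  W → negative
Point 5:
  Latitude: 45° + 22/60 + 57.6/3600 = 45 + 0.366667 + 0.016000 = 45.3826667
  N ⇒ keep positive
  Lon: 45′ + 37.6″ = 45.62667′; 69 + 45.62667/60 = 69.7604444
  W → negative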